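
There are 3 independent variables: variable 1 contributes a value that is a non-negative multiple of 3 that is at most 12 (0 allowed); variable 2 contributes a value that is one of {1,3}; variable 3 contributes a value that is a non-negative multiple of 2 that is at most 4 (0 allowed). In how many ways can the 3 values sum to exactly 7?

2

The generating function for the choices is (1 + x^3 + x^6 + x^9 + x^12)·(x + x^3)·(1 + x^2 + x^4); the count is [x^7].
(1 + x^3 + x^6 + x^9 + x^12) has coefficients 1,0,0,1,0,0,1,0 for degrees 0…7.
(x + x^3) has coefficients 0,1,0,1,0,0,0,0 for degrees 0…7.
Finally multiplying by (1 + x^2 + x^4), the product of all factors after the first has coefficients 0,1,0,2,0,2,0,1 for degrees 0…7.
[x^7] = 1·1 + 1·0 + 1·1 = 2.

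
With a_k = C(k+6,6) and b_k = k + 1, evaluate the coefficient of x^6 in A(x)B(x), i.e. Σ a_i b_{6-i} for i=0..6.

3003

The convolution is the t^6 coefficient of A(t)B(t).
Σ = 1·7 + 7·6 + 28·5 + 84·4 + 210·3 + 462·2 + 924·1 = 3003.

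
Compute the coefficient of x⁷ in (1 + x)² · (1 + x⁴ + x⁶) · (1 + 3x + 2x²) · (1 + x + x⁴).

29

(1 + x)² has coefficients 1,2,1 for degrees 0…2.
(1 + x⁴ + x⁶) has coefficients 1,0,0,0,1,0,1,0 for degrees 0…7.
Multiplying by (1 + 3x + 2x²) gives running coefficients 1,3,2,0,1,3,3,3 for degrees 0…7.
Finally multiplying by (1 + x + x⁴), the product of all factors after the first has coefficients 1,4,5,2,2,7,8,6 for degrees 0…7.
[x⁷] = 1·6 + 2·8 + 1·7 = 29.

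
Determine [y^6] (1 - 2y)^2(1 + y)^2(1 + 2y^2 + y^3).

(1 - 2y)^2 has coefficients 1,-4,4 for degrees 0…2.
(1 + y)^2 has coefficients 1,2,1,0,0,0,0 for degrees 0…6.
Finally multiplying by (1 + 2y^2 + y^3), the product of all factors after the first has coefficients 1,2,3,5,4,1,0 for degrees 0…6.
[y^6] = 1·0 − 4·1 + 4·4 = 12.

12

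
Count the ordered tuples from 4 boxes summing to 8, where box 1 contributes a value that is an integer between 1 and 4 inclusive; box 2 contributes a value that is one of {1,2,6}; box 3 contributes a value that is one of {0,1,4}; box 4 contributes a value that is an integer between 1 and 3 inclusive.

12

The generating function for the choices is (y + y^2 + y^3 + y^4)·(y + y^2 + y^6)·(1 + y + y^4)·(y + y^2 + y^3); the count is [y^8].
(y + y^2 + y^3 + y^4) has coefficients 0,1,1,1,1 for degrees 0…4.
(y + y^2 + y^6) has coefficients 0,1,1,0,0,0,1,0,0 for degrees 0…8.
Multiplying by (1 + y + y^4) gives running coefficients 0,1,2,1,0,1,2,1,0 for degrees 0…8.
Finally multiplying by (y + y^2 + y^3), the product of all factors after the first has coefficients 0,0,1,3,4,3,2,3,4 for degrees 0…8.
[y^8] = 1·3 + 1·2 + 1·3 + 1·4 = 12.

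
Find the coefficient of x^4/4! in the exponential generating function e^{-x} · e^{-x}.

16

The EGF product rule gives c_4 = Σ_{k_1+k_2=4} C(4; k_1,k_2) · ∏ g_i(k_i), where e^{-x} gives (-1)^k; e^{-x} gives (-1)^k.
g_1(k) for k = 0…4: 1, -1, 1, -1, 1.
g_2(k) for k = 0…4: 1, -1, 1, -1, 1.
c_4 = Σ_k C(4,k)·g_1(k)·g_2(4−k) = 1·1·1 + 4·(-1)·(-1) + 6·1·1 + 4·(-1)·(-1) + 1·1·1 = 1 + 4 + 6 + 4 + 1 = 16.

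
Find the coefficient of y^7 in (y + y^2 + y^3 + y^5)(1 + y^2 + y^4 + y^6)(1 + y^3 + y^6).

(y + y^2 + y^3 + y^5) has coefficients 0,1,1,1,0,1 for degrees 0…5.
(1 + y^2 + y^4 + y^6) has coefficients 1,0,1,0,1,0,1,0 for degrees 0…7.
Finally multiplying by (1 + y^3 + y^6), the product of all factors after the first has coefficients 1,0,1,1,1,1,2,1 for degrees 0…7.
[y^7] = 1·2 + 1·1 + 1·1 + 1·1 = 5.

5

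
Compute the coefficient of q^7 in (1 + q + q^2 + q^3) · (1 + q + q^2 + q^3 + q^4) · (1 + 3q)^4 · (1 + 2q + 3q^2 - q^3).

4549

(1 + q + q^2 + q^3) has coefficients 1,1,1,1 for degrees 0…3.
(1 + q + q^2 + q^3 + q^4) has coefficients 1,1,1,1,1,0,0,0 for degrees 0…7.
Multiplying by (1 + 3q)^4 gives running coefficients 1,13,67,175,256,255,243,189 for degrees 0…7.
Finally multiplying by (1 + 2q + 3q^2 - q^3), the product of all factors after the first has coefficients 1,15,96,347,794,1225,1346,1184 for degrees 0…7.
[q^7] = 1·1184 + 1·1346 + 1·1225 + 1·794 = 4549.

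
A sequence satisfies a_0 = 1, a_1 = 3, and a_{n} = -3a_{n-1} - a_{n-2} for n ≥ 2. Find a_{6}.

-487

The ordinary generating function has denominator 1 + 3t + t^2.
Iterating the recurrence: a_0,…,a_{6} = 1, 3, -10, 27, -71, 186, -487.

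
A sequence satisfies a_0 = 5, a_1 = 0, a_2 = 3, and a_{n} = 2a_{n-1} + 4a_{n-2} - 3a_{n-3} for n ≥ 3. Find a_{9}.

The ordinary generating function has denominator 1 - 2q - 4q^2 + 3q^3.
Iterating the recurrence: a_0,…,a_{9} = 5, 0, 3, -9, -6, -57, -111, -432, -1137, -3669.

-3669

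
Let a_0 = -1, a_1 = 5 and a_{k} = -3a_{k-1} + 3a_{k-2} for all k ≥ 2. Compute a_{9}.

The ordinary generating function has denominator 1 + 3q - 3q^2.
Iterating the recurrence: a_0,…,a_{9} = -1, 5, -18, 69, -261, 990, -3753, 14229, -53946, 204525.

204525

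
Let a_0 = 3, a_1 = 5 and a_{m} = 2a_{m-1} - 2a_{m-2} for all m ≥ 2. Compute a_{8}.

48

The ordinary generating function has denominator 1 - 2x + 2x^2.
Iterating the recurrence: a_0,…,a_{8} = 3, 5, 4, -2, -12, -20, -16, 8, 48.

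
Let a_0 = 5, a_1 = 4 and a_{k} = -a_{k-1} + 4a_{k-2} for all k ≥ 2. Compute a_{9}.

-4160

The ordinary generating function has denominator 1 + z - 4z^2.
Iterating the recurrence: a_0,…,a_{9} = 5, 4, 16, 0, 64, -64, 320, -576, 1856, -4160.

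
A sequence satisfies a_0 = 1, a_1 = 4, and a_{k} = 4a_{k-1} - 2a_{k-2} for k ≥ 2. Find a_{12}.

The ordinary generating function has denominator 1 - 4t + 2t^2.
Iterating the recurrence: a_0,…,a_{12} = 1, 4, 14, 48, 164, 560, 1912, 6528, 22288, 76096, 259808, 887040, 3028544.

3028544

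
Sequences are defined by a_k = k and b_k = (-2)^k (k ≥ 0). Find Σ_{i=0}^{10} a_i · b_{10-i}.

-224

The convolution is the t^10 coefficient of A(t)B(t).
Σ = 0·1024 + 1·(-512) + 2·256 + 3·(-128) + 4·64 + 5·(-32) + 6·16 + 7·(-8) + 8·4 + 9·(-2) + 10·1 = -224.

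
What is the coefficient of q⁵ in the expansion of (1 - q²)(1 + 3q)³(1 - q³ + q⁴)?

(1 - q²) has coefficients 1,0,-1 for degrees 0…2.
(1 + 3q)³ has coefficients 1,9,27,27,0,0 for degrees 0…5.
Finally multiplying by (1 - q³ + q⁴), the product of all factors after the first has coefficients 1,9,27,26,-8,-18 for degrees 0…5.
[q⁵] = 1·(-18) − 1·26 = -44.

-44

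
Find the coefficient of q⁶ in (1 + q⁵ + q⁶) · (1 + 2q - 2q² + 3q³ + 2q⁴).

(1 + q⁵ + q⁶) has coefficients 1,0,0,0,0,1,1 for degrees 0…6.
(1 + 2q - 2q² + 3q³ + 2q⁴) has coefficients 1,2,-2,3,2,0,0 for degrees 0…6.
[q⁶] = 1·0 + 1·2 + 1·1 = 3.

3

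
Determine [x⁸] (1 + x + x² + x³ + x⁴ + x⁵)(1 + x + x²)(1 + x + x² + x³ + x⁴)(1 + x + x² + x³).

(1 + x + x² + x³ + x⁴ + x⁵) has coefficients 1,1,1,1,1,1 for degrees 0…5.
(1 + x + x²) has coefficients 1,1,1,0,0,0,0,0,0 for degrees 0…8.
Multiplying by (1 + x + x² + x³ + x⁴) gives running coefficients 1,2,3,3,3,2,1,0,0 for degrees 0…8.
Finally multiplying by (1 + x + x² + x³), the product of all factors after the first has coefficients 1,3,6,9,11,11,9,6,3 for degrees 0…8.
[x⁸] = 1·3 + 1·6 + 1·9 + 1·11 + 1·11 + 1·9 = 49.

49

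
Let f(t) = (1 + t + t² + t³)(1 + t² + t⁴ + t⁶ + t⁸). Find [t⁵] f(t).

(1 + t + t² + t³) has coefficients 1,1,1,1 for degrees 0…3.
(1 + t² + t⁴ + t⁶ + t⁸) has coefficients 1,0,1,0,1,0 for degrees 0…5.
[t⁵] = 1·0 + 1·1 + 1·0 + 1·1 = 2.

2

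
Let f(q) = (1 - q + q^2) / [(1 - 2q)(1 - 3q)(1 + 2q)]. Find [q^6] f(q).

Partial fractions give a closed form: a_n = (-3/4)·2^n + (7/5)·3^n + (7/20)·(-2)^n.
At n = 6: a_6 = 995.

995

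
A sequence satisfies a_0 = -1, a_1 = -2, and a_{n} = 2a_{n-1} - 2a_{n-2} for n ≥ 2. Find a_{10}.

The ordinary generating function has denominator 1 - 2t + 2t^2.
Iterating the recurrence: a_0,…,a_{10} = -1, -2, -2, 0, 4, 8, 8, 0, -16, -32, -32.

-32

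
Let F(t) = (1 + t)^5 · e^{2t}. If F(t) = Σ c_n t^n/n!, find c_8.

336896

The EGF product rule gives c_8 = Σ_{k_1+k_2=8} C(8; k_1,k_2) · ∏ g_i(k_i), where (1+t)^5 gives the falling factorial (5)_k; e^{2t} gives (2)^k.
g_1(k) for k = 0…8: 1, 5, 20, 60, 120, 120, 0, 0, 0.
g_2(k) for k = 0…8: 1, 2, 4, 8, 16, 32, 64, 128, 256.
c_8 = Σ_k C(8,k)·g_1(k)·g_2(8−k) = 1·1·256 + 8·5·128 + 28·20·64 + 56·60·32 + 70·120·16 + 56·120·8 = 256 + 5120 + 35840 + 107520 + 134400 + 53760 = 336896.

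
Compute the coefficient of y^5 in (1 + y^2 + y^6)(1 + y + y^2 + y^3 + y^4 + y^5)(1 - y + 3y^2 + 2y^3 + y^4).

11

(1 + y^2 + y^6) has coefficients 1,0,1,0,0,0 for degrees 0…5.
(1 + y + y^2 + y^3 + y^4 + y^5) has coefficients 1,1,1,1,1,1 for degrees 0…5.
Finally multiplying by (1 - y + 3y^2 + 2y^3 + y^4), the product of all factors after the first has coefficients 1,0,3,5,6,6 for degrees 0…5.
[y^5] = 1·6 + 1·5 = 11.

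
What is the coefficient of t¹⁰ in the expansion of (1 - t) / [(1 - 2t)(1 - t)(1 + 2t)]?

1024

The denominator gives the recurrence a_n = a_(n−1) + 4a_(n−2) − 4a_(n−3) for n ≥ 3; the numerator fixes a_0 = 1, a_1 = 0, a_2 = 4.
Iterating: 1, 0, 4, 0, 16, 0, 64, 0, 256, 0, 1024, so a_10 = 1024.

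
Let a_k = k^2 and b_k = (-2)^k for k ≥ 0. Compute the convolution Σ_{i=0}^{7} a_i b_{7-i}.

29

The convolution is the x^7 coefficient of A(x)B(x).
Σ = 0·(-128) + 1·64 + 4·(-32) + 9·16 + 16·(-8) + 25·4 + 36·(-2) + 49·1 = 29.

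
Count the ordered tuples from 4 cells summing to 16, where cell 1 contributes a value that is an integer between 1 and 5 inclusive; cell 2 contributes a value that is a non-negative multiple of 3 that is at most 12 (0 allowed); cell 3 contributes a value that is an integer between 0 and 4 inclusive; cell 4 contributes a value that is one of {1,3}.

16

The generating function for the choices is (y + y^2 + y^3 + y^4 + y^5)·(1 + y^3 + y^6 + y^9 + y^12)·(1 + y + y^2 + y^3 + y^4)·(y + y^3); the count is [y^16].
(y + y^2 + y^3 + y^4 + y^5) has coefficients 0,1,1,1,1,1 for degrees 0…5.
(1 + y^3 + y^6 + y^9 + y^12) has coefficients 1,0,0,1,0,0,1,0,0,1,0,0,1,0,0,0,0 for degrees 0…16.
Multiplying by (1 + y + y^2 + y^3 + y^4) gives running coefficients 1,1,1,2,2,1,2,2,1,2,2,1,2,2,1,1,1 for degrees 0…16.
Finally multiplying by (y + y^3), the product of all factors after the first has coefficients 0,1,1,2,3,3,3,4,3,3,4,3,3,4,3,3,3 for degrees 0…16.
[y^16] = 1·3 + 1·3 + 1·4 + 1·3 + 1·3 = 16.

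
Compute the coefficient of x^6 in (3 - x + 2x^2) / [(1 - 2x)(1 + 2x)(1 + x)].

Partial fractions give a closed form: a_n = (1)·2^n + (4)·(-2)^n + (-2)·(-1)^n.
At n = 6: a_6 = 318.

318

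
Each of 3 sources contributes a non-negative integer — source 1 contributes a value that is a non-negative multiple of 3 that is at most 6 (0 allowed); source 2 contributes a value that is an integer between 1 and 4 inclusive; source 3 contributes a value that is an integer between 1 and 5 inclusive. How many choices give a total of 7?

The generating function for the choices is (1 + q^3 + q^6)·(q + q^2 + q^3 + q^4)·(q + q^2 + q^3 + q^4 + q^5); the count is [q^7].
(1 + q^3 + q^6) has coefficients 1,0,0,1,0,0,1 for degrees 0…6.
(q + q^2 + q^3 + q^4) has coefficients 0,1,1,1,1,0,0,0 for degrees 0…7.
Finally multiplying by (q + q^2 + q^3 + q^4 + q^5), the product of all factors after the first has coefficients 0,0,1,2,3,4,4,3 for degrees 0…7.
[q^7] = 1·3 + 1·3 + 1·0 = 6.

6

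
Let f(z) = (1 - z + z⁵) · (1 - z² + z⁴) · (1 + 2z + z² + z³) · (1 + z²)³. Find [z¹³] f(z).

3

(1 - z + z⁵) has coefficients 1,-1,0,0,0,1 for degrees 0…5.
(1 - z² + z⁴) has coefficients 1,0,-1,0,1,0,0,0,0,0,0,0,0,0 for degrees 0…13.
Multiplying by (1 + 2z + z² + z³) gives running coefficients 1,2,0,-1,0,1,1,1,0,0,0,0,0,0 for degrees 0…13.
Finally multiplying by (1 + z²)³, the product of all factors after the first has coefficients 1,2,3,5,3,4,2,3,3,5,3,4,1,1 for degrees 0…13.
[z¹³] = 1·1 − 1·1 + 1·3 = 3.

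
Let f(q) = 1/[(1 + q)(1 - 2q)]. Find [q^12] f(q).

Partial fractions give a closed form: a_n = (1/3)·(-1)^n + (2/3)·2^n.
At n = 12: a_12 = 2731.

2731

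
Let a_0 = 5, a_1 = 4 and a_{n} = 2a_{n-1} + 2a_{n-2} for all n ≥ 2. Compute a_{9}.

18752

The ordinary generating function has denominator 1 - 2y - 2y^2.
Iterating the recurrence: a_0,…,a_{9} = 5, 4, 18, 44, 124, 336, 920, 2512, 6864, 18752.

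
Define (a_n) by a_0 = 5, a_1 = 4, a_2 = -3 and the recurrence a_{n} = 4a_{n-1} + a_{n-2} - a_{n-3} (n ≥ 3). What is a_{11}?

The ordinary generating function has denominator 1 - 4t - t^2 + t^3.
Iterating the recurrence: a_0,…,a_{11} = 5, 4, -3, -13, -59, -246, -1030, -4307, -18012, -75325, -315005, -1317333.

-1317333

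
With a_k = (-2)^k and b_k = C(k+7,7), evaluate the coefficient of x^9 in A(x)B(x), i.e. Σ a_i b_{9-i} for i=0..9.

5290

This is [x^9] in the product of the two ordinary generating functions.
Σ = 1·11440 − 2·6435 + 4·3432 − 8·1716 + 16·792 − 32·330 + 64·120 − 128·36 + 256·8 − 512·1 = 5290.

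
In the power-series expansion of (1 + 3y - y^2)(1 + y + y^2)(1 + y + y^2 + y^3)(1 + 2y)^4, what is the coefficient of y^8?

(1 + 3y - y^2) has coefficients 1,3,-1 for degrees 0…2.
(1 + y + y^2) has coefficients 1,1,1,0,0,0,0,0,0 for degrees 0…8.
Multiplying by (1 + y + y^2 + y^3) gives running coefficients 1,2,3,3,2,1,0,0,0 for degrees 0…8.
Finally multiplying by (1 + 2y)^4, the product of all factors after the first has coefficients 1,10,43,107,178,217,200,136,64 for degrees 0…8.
[y^8] = 1·64 + 3·136 − 1·200 = 272.

272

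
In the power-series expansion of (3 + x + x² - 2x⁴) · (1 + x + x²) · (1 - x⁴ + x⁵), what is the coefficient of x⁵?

(3 + x + x² - 2x⁴) has coefficients 3,1,1,0,-2 for degrees 0…4.
(1 + x + x²) has coefficients 1,1,1,0,0,0 for degrees 0…5.
Finally multiplying by (1 - x⁴ + x⁵), the product of all factors after the first has coefficients 1,1,1,0,-1,0 for degrees 0…5.
[x⁵] = 3·0 + 1·(-1) + 1·0 − 2·1 = -3.

-3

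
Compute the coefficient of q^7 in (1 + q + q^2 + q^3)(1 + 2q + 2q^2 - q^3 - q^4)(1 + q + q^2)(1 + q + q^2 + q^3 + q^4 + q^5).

35

(1 + q + q^2 + q^3) has coefficients 1,1,1,1 for degrees 0…3.
(1 + 2q + 2q^2 - q^3 - q^4) has coefficients 1,2,2,-1,-1,0,0,0 for degrees 0…7.
Multiplying by (1 + q + q^2) gives running coefficients 1,3,5,3,0,-2,-1,0 for degrees 0…7.
Finally multiplying by (1 + q + q^2 + q^3 + q^4 + q^5), the product of all factors after the first has coefficients 1,4,9,12,12,10,8,5 for degrees 0…7.
[q^7] = 1·5 + 1·8 + 1·10 + 1·12 = 35.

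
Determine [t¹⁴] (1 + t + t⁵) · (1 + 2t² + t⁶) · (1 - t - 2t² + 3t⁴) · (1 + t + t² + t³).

7

(1 + t + t⁵) has coefficients 1,1,0,0,0,1 for degrees 0…5.
(1 + 2t² + t⁶) has coefficients 1,0,2,0,0,0,1,0,0,0,0,0,0,0,0 for degrees 0…14.
Multiplying by (1 - t - 2t² + 3t⁴) gives running coefficients 1,-1,0,-2,-1,0,7,-1,-2,0,3,0,0,0,0 for degrees 0…14.
Finally multiplying by (1 + t + t² + t³), the product of all factors after the first has coefficients 1,0,0,-2,-4,-3,4,5,4,4,0,1,3,3,0 for degrees 0…14.
[t¹⁴] = 1·0 + 1·3 + 1·4 = 7.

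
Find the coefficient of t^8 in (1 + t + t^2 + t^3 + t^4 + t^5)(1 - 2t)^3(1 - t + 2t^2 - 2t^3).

(1 + t + t^2 + t^3 + t^4 + t^5) has coefficients 1,1,1,1,1,1 for degrees 0…5.
(1 - 2t)^3 has coefficients 1,-6,12,-8,0,0,0,0,0 for degrees 0…8.
Finally multiplying by (1 - t + 2t^2 - 2t^3), the product of all factors after the first has coefficients 1,-7,20,-34,44,-40,16,0,0 for degrees 0…8.
[t^8] = 1·0 + 1·0 + 1·16 + 1·(-40) + 1·44 + 1·(-34) = -14.

-14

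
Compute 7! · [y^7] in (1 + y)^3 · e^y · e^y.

The EGF product rule gives c_7 = Σ_{k_1+k_2+k_3=7} C(7; k_1,k_2,k_3) · ∏ g_i(k_i), where (1+y)^3 gives the falling factorial (3)_k; e^y gives (1)^k; e^y gives (1)^k.
g_1(k) for k = 0…7: 1, 3, 6, 6, 0, 0, 0, 0.
g_2(k) for k = 0…7: 1, 1, 1, 1, 1, 1, 1, 1.
g_3(k) for k = 0…7: 1, 1, 1, 1, 1, 1, 1, 1.
First combine the last two factors: h(k) = Σ_j C(k,j)·g_2(j)·g_3(k−j) for k = 0…7: 1, 2, 4, 8, 16, 32, 64, 128.
c_7 = Σ_k C(7,k)·g_1(k)·h(7−k) = 1·1·128 + 7·3·64 + 21·6·32 + 35·6·16 = 128 + 1344 + 4032 + 3360 = 8864.

8864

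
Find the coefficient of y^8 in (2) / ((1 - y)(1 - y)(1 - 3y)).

29514

The denominator gives the recurrence a_n = 5a_(n−1) − 7a_(n−2) + 3a_(n−3) for n ≥ 3; the numerator fixes a_0 = 2, a_1 = 10, a_2 = 36.
Iterating: 2, 10, 36, 116, 358, 1086, 3272, 9832, 29514, so a_8 = 29514.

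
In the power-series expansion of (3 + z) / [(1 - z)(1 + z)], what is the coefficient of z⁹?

The denominator gives the recurrence a_n = a_(n−2) for n ≥ 2; the numerator fixes a_0 = 3, a_1 = 1.
Iterating: 3, 1, 3, 1, 3, 1, 3, 1, 3, 1, so a_9 = 1.

1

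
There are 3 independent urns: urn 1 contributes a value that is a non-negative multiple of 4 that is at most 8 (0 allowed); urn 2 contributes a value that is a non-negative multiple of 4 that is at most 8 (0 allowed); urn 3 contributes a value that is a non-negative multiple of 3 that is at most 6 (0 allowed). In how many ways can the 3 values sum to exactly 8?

3

The generating function for the choices is (1 + t⁴ + t⁸)·(1 + t⁴ + t⁸)·(1 + t³ + t⁶); the count is [t⁸].
(1 + t⁴ + t⁸) has coefficients 1,0,0,0,1,0,0,0,1 for degrees 0…8.
(1 + t⁴ + t⁸) has coefficients 1,0,0,0,1,0,0,0,1 for degrees 0…8.
Finally multiplying by (1 + t³ + t⁶), the product of all factors after the first has coefficients 1,0,0,1,1,0,1,1,1 for degrees 0…8.
[t⁸] = 1·1 + 1·1 + 1·1 = 3.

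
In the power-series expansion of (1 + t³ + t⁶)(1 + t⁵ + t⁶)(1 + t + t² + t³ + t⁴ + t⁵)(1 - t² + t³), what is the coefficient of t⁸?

(1 + t³ + t⁶) has coefficients 1,0,0,1,0,0,1 for degrees 0…6.
(1 + t⁵ + t⁶) has coefficients 1,0,0,0,0,1,1,0,0 for degrees 0…8.
Multiplying by (1 + t + t² + t³ + t⁴ + t⁵) gives running coefficients 1,1,1,1,1,2,2,2,2 for degrees 0…8.
Finally multiplying by (1 - t² + t³), the product of all factors after the first has coefficients 1,1,0,1,1,2,2,1,2 for degrees 0…8.
[t⁸] = 1·2 + 1·2 + 1·0 = 4.

4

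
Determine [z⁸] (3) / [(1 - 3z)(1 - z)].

The denominator gives the recurrence a_n = 4a_(n−1) − 3a_(n−2) for n ≥ 3; the numerator fixes a_0 = 3, a_1 = 12, a_2 = 39.
Iterating: 3, 12, 39, 120, 363, 1092, 3279, 9840, 29523, so a_8 = 29523.

29523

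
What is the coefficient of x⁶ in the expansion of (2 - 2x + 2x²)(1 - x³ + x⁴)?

2

(2 - 2x + 2x²) has coefficients 2,-2,2 for degrees 0…2.
(1 - x³ + x⁴) has coefficients 1,0,0,-1,1,0,0 for degrees 0…6.
[x⁶] = 2·0 − 2·0 + 2·1 = 2.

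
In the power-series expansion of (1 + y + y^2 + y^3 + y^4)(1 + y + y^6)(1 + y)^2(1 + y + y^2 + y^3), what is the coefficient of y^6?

(1 + y + y^2 + y^3 + y^4) has coefficients 1,1,1,1,1 for degrees 0…4.
(1 + y + y^6) has coefficients 1,1,0,0,0,0,1 for degrees 0…6.
Multiplying by (1 + y)^2 gives running coefficients 1,3,3,1,0,0,1 for degrees 0…6.
Finally multiplying by (1 + y + y^2 + y^3), the product of all factors after the first has coefficients 1,4,7,8,7,4,2 for degrees 0…6.
[y^6] = 1·2 + 1·4 + 1·7 + 1·8 + 1·7 = 28.

28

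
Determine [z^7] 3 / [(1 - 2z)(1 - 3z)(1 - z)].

27990

The denominator gives the recurrence a_n = 6a_(n−1) − 11a_(n−2) + 6a_(n−3) for n ≥ 3; the numerator fixes a_0 = 3, a_1 = 18, a_2 = 75.
Iterating: 3, 18, 75, 270, 903, 2898, 9075, 27990, so a_7 = 27990.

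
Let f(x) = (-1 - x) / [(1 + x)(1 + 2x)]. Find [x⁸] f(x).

Partial fractions give a closed form: a_n = (-1)·(-2)^n.
At n = 8: a_8 = -256.

-256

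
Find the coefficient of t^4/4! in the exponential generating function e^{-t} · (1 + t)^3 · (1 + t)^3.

37

The EGF product rule gives c_4 = Σ_{k_1+k_2+k_3=4} C(4; k_1,k_2,k_3) · ∏ g_i(k_i), where e^{-t} gives (-1)^k; (1+t)^3 gives the falling factorial (3)_k; (1+t)^3 gives the falling factorial (3)_k.
g_1(k) for k = 0…4: 1, -1, 1, -1, 1.
g_2(k) for k = 0…4: 1, 3, 6, 6, 0.
g_3(k) for k = 0…4: 1, 3, 6, 6, 0.
First combine the last two factors: h(k) = Σ_j C(k,j)·g_2(j)·g_3(k−j) for k = 0…4: 1, 6, 30, 120, 360.
c_4 = Σ_k C(4,k)·g_1(k)·h(4−k) = 1·1·360 + 4·(-1)·120 + 6·1·30 + 4·(-1)·6 + 1·1·1 = 360 − 480 + 180 − 24 + 1 = 37.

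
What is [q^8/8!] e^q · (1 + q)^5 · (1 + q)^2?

The EGF product rule gives c_8 = Σ_{k_1+k_2+k_3=8} C(8; k_1,k_2,k_3) · ∏ g_i(k_i), where e^q gives (1)^k; (1+q)^5 gives the falling factorial (5)_k; (1+q)^2 gives the falling factorial (2)_k.
g_1(k) for k = 0…8: 1, 1, 1, 1, 1, 1, 1, 1, 1.
g_2(k) for k = 0…8: 1, 5, 20, 60, 120, 120, 0, 0, 0.
g_3(k) for k = 0…8: 1, 2, 2, 0, 0, 0, 0, 0, 0.
First combine the last two factors: h(k) = Σ_j C(k,j)·g_2(j)·g_3(k−j) for k = 0…8: 1, 7, 42, 210, 840, 2520, 5040, 5040, 0.
c_8 = Σ_k C(8,k)·g_1(k)·h(8−k) = 8·1·5040 + 28·1·5040 + 56·1·2520 + 70·1·840 + 56·1·210 + 28·1·42 + 8·1·7 + 1·1·1 = 40320 + 141120 + 141120 + 58800 + 11760 + 1176 + 56 + 1 = 394353.

394353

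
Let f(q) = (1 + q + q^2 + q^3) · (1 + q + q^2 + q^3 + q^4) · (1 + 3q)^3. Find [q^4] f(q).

(1 + q + q^2 + q^3) has coefficients 1,1,1,1 for degrees 0…3.
(1 + q + q^2 + q^3 + q^4) has coefficients 1,1,1,1,1 for degrees 0…4.
Finally multiplying by (1 + 3q)^3, the product of all factors after the first has coefficients 1,10,37,64,64 for degrees 0…4.
[q^4] = 1·64 + 1·64 + 1·37 + 1·10 = 175.

175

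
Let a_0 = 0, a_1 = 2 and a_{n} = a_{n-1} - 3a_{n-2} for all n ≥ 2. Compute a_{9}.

The ordinary generating function has denominator 1 - t + 3t^2.
Iterating the recurrence: a_0,…,a_{9} = 0, 2, 2, -4, -10, 2, 32, 26, -70, -148.

-148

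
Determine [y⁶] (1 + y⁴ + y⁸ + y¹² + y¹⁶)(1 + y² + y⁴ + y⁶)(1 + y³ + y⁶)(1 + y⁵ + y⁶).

(1 + y⁴ + y⁸ + y¹² + y¹⁶) has coefficients 1,0,0,0,1,0,0 for degrees 0…6.
(1 + y² + y⁴ + y⁶) has coefficients 1,0,1,0,1,0,1 for degrees 0…6.
Multiplying by (1 + y³ + y⁶) gives running coefficients 1,0,1,1,1,1,2 for degrees 0…6.
Finally multiplying by (1 + y⁵ + y⁶), the product of all factors after the first has coefficients 1,0,1,1,1,2,3 for degrees 0…6.
[y⁶] = 1·3 + 1·1 = 4.

4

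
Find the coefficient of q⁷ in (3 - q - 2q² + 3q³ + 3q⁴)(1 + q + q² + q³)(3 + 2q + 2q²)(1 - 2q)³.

(3 - q - 2q² + 3q³ + 3q⁴) has coefficients 3,-1,-2,3,3 for degrees 0…4.
(1 + q + q² + q³) has coefficients 1,1,1,1,0,0,0,0 for degrees 0…7.
Multiplying by (3 + 2q + 2q²) gives running coefficients 3,5,7,7,4,2,0,0 for degrees 0…7.
Finally multiplying by (1 - 2q)³, the product of all factors after the first has coefficients 3,-13,13,1,6,6,-20,-8 for degrees 0…7.
[q⁷] = 3·(-8) − 1·(-20) − 2·6 + 3·6 + 3·1 = 5.

5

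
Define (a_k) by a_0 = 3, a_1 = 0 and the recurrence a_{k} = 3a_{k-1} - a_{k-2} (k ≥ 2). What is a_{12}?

-53133

The ordinary generating function has denominator 1 - 3t + t^2.
Iterating the recurrence: a_0,…,a_{12} = 3, 0, -3, -9, -24, -63, -165, -432, -1131, -2961, -7752, -20295, -53133.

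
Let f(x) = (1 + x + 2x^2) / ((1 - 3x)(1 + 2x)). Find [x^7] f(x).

1990

The denominator gives the recurrence a_n = a_(n−1) + 6a_(n−2) for n ≥ 3; the numerator fixes a_0 = 1, a_1 = 2, a_2 = 10.
Iterating: 1, 2, 10, 22, 82, 214, 706, 1990, so a_7 = 1990.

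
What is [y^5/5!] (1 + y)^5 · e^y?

The EGF product rule gives c_5 = Σ_{k_1+k_2=5} C(5; k_1,k_2) · ∏ g_i(k_i), where (1+y)^5 gives the falling factorial (5)_k; e^y gives (1)^k.
g_1(k) for k = 0…5: 1, 5, 20, 60, 120, 120.
g_2(k) for k = 0…5: 1, 1, 1, 1, 1, 1.
c_5 = Σ_k C(5,k)·g_1(k)·g_2(5−k) = 1·1·1 + 5·5·1 + 10·20·1 + 10·60·1 + 5·120·1 + 1·120·1 = 1 + 25 + 200 + 600 + 600 + 120 = 1546.

1546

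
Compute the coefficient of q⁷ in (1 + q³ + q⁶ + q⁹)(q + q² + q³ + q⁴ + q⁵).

(1 + q³ + q⁶ + q⁹) has coefficients 1,0,0,1,0,0,1,0 for degrees 0…7.
(q + q² + q³ + q⁴ + q⁵) has coefficients 0,1,1,1,1,1,0,0 for degrees 0…7.
[q⁷] = 1·0 + 1·1 + 1·1 = 2.

2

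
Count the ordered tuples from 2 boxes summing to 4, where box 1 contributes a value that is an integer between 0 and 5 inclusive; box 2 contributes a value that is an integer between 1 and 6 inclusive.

4

The generating function for the choices is (1 + x + x^2 + x^3 + x^4 + x^5)·(x + x^2 + x^3 + x^4 + x^5 + x^6); the count is [x^4].
(1 + x + x^2 + x^3 + x^4 + x^5) has coefficients 1,1,1,1,1 for degrees 0…4.
(x + x^2 + x^3 + x^4 + x^5 + x^6) has coefficients 0,1,1,1,1 for degrees 0…4.
[x^4] = 1·1 + 1·1 + 1·1 + 1·1 + 1·0 = 4.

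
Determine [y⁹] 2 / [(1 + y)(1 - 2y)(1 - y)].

Partial fractions give a closed form: a_n = (1/3)·(-1)^n + (8/3)·2^n + (-1)·1^n.
At n = 9: a_9 = 1364.

1364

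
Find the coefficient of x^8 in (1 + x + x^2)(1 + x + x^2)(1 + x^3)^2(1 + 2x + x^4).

(1 + x + x^2) has coefficients 1,1,1 for degrees 0…2.
(1 + x + x^2) has coefficients 1,1,1,0,0,0,0,0,0 for degrees 0…8.
Multiplying by (1 + x^3)^2 gives running coefficients 1,1,1,2,2,2,1,1,1 for degrees 0…8.
Finally multiplying by (1 + 2x + x^4), the product of all factors after the first has coefficients 1,3,3,4,7,7,6,5,5 for degrees 0…8.
[x^8] = 1·5 + 1·5 + 1·6 = 16.

16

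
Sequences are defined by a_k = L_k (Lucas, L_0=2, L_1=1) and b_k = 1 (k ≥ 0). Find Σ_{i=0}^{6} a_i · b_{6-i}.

46

The convolution is the x^6 coefficient of A(x)B(x).
Σ = 2·1 + 1·1 + 3·1 + 4·1 + 7·1 + 11·1 + 18·1 = 46.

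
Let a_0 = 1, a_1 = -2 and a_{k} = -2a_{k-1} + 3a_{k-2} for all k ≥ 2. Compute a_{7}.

-1640

The ordinary generating function has denominator 1 + 2z - 3z^2.
Iterating the recurrence: a_0,…,a_{7} = 1, -2, 7, -20, 61, -182, 547, -1640.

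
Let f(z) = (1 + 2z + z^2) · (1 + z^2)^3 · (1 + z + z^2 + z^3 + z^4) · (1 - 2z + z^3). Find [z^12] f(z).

8

(1 + 2z + z^2) has coefficients 1,2,1 for degrees 0…2.
(1 + z^2)^3 has coefficients 1,0,3,0,3,0,1,0,0,0,0,0,0 for degrees 0…12.
Multiplying by (1 + z + z^2 + z^3 + z^4) gives running coefficients 1,1,4,4,7,6,7,4,4,1,1,0,0 for degrees 0…12.
Finally multiplying by (1 - 2z + z^3), the product of all factors after the first has coefficients 1,-1,2,-3,0,-4,-1,-3,2,0,3,2,1 for degrees 0…12.
[z^12] = 1·1 + 2·2 + 1·3 = 8.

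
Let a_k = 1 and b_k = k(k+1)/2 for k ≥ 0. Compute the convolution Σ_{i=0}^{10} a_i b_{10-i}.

220

This is [x^10] in the product of the two ordinary generating functions.
Σ = 1·55 + 1·45 + 1·36 + 1·28 + 1·21 + 1·15 + 1·10 + 1·6 + 1·3 + 1·1 + 1·0 = 220.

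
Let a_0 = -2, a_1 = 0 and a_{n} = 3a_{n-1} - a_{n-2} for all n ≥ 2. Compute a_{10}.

The ordinary generating function has denominator 1 - 3q + q^2.
Iterating the recurrence: a_0,…,a_{10} = -2, 0, 2, 6, 16, 42, 110, 288, 754, 1974, 5168.

5168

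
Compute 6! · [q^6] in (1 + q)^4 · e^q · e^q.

The EGF product rule gives c_6 = Σ_{k_1+k_2+k_3=6} C(6; k_1,k_2,k_3) · ∏ g_i(k_i), where (1+q)^4 gives the falling factorial (4)_k; e^q gives (1)^k; e^q gives (1)^k.
g_1(k) for k = 0…6: 1, 4, 12, 24, 24, 0, 0.
g_2(k) for k = 0…6: 1, 1, 1, 1, 1, 1, 1.
g_3(k) for k = 0…6: 1, 1, 1, 1, 1, 1, 1.
First combine the last two factors: h(k) = Σ_j C(k,j)·g_2(j)·g_3(k−j) for k = 0…6: 1, 2, 4, 8, 16, 32, 64.
c_6 = Σ_k C(6,k)·g_1(k)·h(6−k) = 1·1·64 + 6·4·32 + 15·12·16 + 20·24·8 + 15·24·4 = 64 + 768 + 2880 + 3840 + 1440 = 8992.

8992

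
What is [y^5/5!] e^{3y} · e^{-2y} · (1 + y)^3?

136

The EGF product rule gives c_5 = Σ_{k_1+k_2+k_3=5} C(5; k_1,k_2,k_3) · ∏ g_i(k_i), where e^{3y} gives (3)^k; e^{-2y} gives (-2)^k; (1+y)^3 gives the falling factorial (3)_k.
g_1(k) for k = 0…5: 1, 3, 9, 27, 81, 243.
g_2(k) for k = 0…5: 1, -2, 4, -8, 16, -32.
g_3(k) for k = 0…5: 1, 3, 6, 6, 0, 0.
First combine the last two factors: h(k) = Σ_j C(k,j)·g_2(j)·g_3(k−j) for k = 0…5: 1, 1, -2, -2, 16, -32.
c_5 = Σ_k C(5,k)·g_1(k)·h(5−k) = 1·1·(-32) + 5·3·16 + 10·9·(-2) + 10·27·(-2) + 5·81·1 + 1·243·1 = −32 + 240 − 180 − 540 + 405 + 243 = 136.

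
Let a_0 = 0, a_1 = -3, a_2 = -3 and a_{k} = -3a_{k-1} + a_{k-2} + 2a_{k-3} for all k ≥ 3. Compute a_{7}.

801

The ordinary generating function has denominator 1 + 3t - t^2 - 2t^3.
Iterating the recurrence: a_0,…,a_{7} = 0, -3, -3, 6, -27, 81, -258, 801.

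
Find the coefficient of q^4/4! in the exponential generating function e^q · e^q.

16

The EGF product rule gives c_4 = Σ_{k_1+k_2=4} C(4; k_1,k_2) · ∏ g_i(k_i), where e^q gives (1)^k; e^q gives (1)^k.
g_1(k) for k = 0…4: 1, 1, 1, 1, 1.
g_2(k) for k = 0…4: 1, 1, 1, 1, 1.
c_4 = Σ_k C(4,k)·g_1(k)·g_2(4−k) = 1·1·1 + 4·1·1 + 6·1·1 + 4·1·1 + 1·1·1 = 1 + 4 + 6 + 4 + 1 = 16.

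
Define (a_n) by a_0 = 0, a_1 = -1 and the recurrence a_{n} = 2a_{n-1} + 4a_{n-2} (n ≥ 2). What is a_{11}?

The ordinary generating function has denominator 1 - 2y - 4y^2.
Iterating the recurrence: a_0,…,a_{11} = 0, -1, -2, -8, -24, -80, -256, -832, -2688, -8704, -28160, -91136.

-91136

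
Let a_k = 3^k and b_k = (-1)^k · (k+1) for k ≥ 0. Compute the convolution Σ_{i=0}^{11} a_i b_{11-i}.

The convolution is the x^11 coefficient of A(x)B(x).
Σ = 1·(-12) + 3·11 + 9·(-10) + 27·9 + 81·(-8) + 243·7 + 729·(-6) + 2187·5 + 6561·(-4) + 19683·3 + 59049·(-2) + 177147·1 = 99642.

99642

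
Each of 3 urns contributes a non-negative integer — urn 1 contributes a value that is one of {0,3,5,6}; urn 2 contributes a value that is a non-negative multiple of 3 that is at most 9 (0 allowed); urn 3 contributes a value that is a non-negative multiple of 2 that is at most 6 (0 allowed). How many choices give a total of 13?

4

The generating function for the choices is (1 + x^3 + x^5 + x^6)·(1 + x^3 + x^6 + x^9)·(1 + x^2 + x^4 + x^6); the count is [x^13].
(1 + x^3 + x^5 + x^6) has coefficients 1,0,0,1,0,1,1 for degrees 0…6.
(1 + x^3 + x^6 + x^9) has coefficients 1,0,0,1,0,0,1,0,0,1,0,0,0,0 for degrees 0…13.
Finally multiplying by (1 + x^2 + x^4 + x^6), the product of all factors after the first has coefficients 1,0,1,1,1,1,2,1,1,2,1,1,1,1 for degrees 0…13.
[x^13] = 1·1 + 1·1 + 1·1 + 1·1 = 4.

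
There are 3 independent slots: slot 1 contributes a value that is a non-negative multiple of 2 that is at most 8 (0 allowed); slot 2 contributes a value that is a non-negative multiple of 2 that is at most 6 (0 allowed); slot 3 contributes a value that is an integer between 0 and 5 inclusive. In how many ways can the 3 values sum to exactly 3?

3

The generating function for the choices is (1 + q² + q⁴ + q⁶ + q⁸)·(1 + q² + q⁴ + q⁶)·(1 + q + q² + q³ + q⁴ + q⁵); the count is [q³].
(1 + q² + q⁴ + q⁶ + q⁸) has coefficients 1,0,1,0 for degrees 0…3.
(1 + q² + q⁴ + q⁶) has coefficients 1,0,1,0 for degrees 0…3.
Finally multiplying by (1 + q + q² + q³ + q⁴ + q⁵), the product of all factors after the first has coefficients 1,1,2,2 for degrees 0…3.
[q³] = 1·2 + 1·1 = 3.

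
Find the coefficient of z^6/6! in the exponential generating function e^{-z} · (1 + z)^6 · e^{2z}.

The EGF product rule gives c_6 = Σ_{k_1+k_2+k_3=6} C(6; k_1,k_2,k_3) · ∏ g_i(k_i), where e^{-z} gives (-1)^k; (1+z)^6 gives the falling factorial (6)_k; e^{2z} gives (2)^k.
g_1(k) for k = 0…6: 1, -1, 1, -1, 1, -1, 1.
g_2(k) for k = 0…6: 1, 6, 30, 120, 360, 720, 720.
g_3(k) for k = 0…6: 1, 2, 4, 8, 16, 32, 64.
First combine the last two factors: h(k) = Σ_j C(k,j)·g_2(j)·g_3(k−j) for k = 0…6: 1, 8, 58, 380, 2248, 12032, 58576.
c_6 = Σ_k C(6,k)·g_1(k)·h(6−k) = 1·1·58576 + 6·(-1)·12032 + 15·1·2248 + 20·(-1)·380 + 15·1·58 + 6·(-1)·8 + 1·1·1 = 58576 − 72192 + 33720 − 7600 + 870 − 48 + 1 = 13327.

13327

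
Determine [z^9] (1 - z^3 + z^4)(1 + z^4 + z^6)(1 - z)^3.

-8

(1 - z^3 + z^4) has coefficients 1,0,0,-1,1 for degrees 0…4.
(1 + z^4 + z^6) has coefficients 1,0,0,0,1,0,1,0,0,0 for degrees 0…9.
Finally multiplying by (1 - z)^3, the product of all factors after the first has coefficients 1,-3,3,-1,1,-3,4,-4,3,-1 for degrees 0…9.
[z^9] = 1·(-1) − 1·4 + 1·(-3) = -8.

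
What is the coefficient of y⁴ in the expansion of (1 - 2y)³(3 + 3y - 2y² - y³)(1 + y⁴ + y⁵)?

(1 - 2y)³ has coefficients 1,-6,12,-8 for degrees 0…3.
(3 + 3y - 2y² - y³) has coefficients 3,3,-2,-1,0 for degrees 0…4.
Finally multiplying by (1 + y⁴ + y⁵), the product of all factors after the first has coefficients 3,3,-2,-1,3 for degrees 0…4.
[y⁴] = 1·3 − 6·(-1) + 12·(-2) − 8·3 = -39.

-39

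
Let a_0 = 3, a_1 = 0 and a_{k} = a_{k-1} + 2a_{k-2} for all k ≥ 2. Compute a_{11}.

2046

The ordinary generating function has denominator 1 - t - 2t^2.
Iterating the recurrence: a_0,…,a_{11} = 3, 0, 6, 6, 18, 30, 66, 126, 258, 510, 1026, 2046.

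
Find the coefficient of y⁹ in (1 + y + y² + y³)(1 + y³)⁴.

10

(1 + y + y² + y³) has coefficients 1,1,1,1 for degrees 0…3.
(1 + y³)⁴ has coefficients 1,0,0,4,0,0,6,0,0,4 for degrees 0…9.
[y⁹] = 1·4 + 1·0 + 1·0 + 1·6 = 10.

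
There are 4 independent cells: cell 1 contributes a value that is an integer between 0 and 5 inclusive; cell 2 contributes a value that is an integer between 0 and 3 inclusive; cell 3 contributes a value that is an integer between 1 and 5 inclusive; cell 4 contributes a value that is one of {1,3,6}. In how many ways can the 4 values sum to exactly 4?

7

The generating function for the choices is (1 + x + x^2 + x^3 + x^4 + x^5)·(1 + x + x^2 + x^3)·(x + x^2 + x^3 + x^4 + x^5)·(x + x^3 + x^6); the count is [x^4].
(1 + x + x^2 + x^3 + x^4 + x^5) has coefficients 1,1,1,1,1 for degrees 0…4.
(1 + x + x^2 + x^3) has coefficients 1,1,1,1,0 for degrees 0…4.
Multiplying by (x + x^2 + x^3 + x^4 + x^5) gives running coefficients 0,1,2,3,4 for degrees 0…4.
Finally multiplying by (x + x^3 + x^6), the product of all factors after the first has coefficients 0,0,1,2,4 for degrees 0…4.
[x^4] = 1·4 + 1·2 + 1·1 + 1·0 + 1·0 = 7.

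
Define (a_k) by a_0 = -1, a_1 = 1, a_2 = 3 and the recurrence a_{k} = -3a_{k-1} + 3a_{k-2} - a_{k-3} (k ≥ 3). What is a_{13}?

-4180127

The ordinary generating function has denominator 1 + 3z - 3z^2 + z^3.
Iterating the recurrence: a_0,…,a_{13} = -1, 1, 3, -5, 23, -87, 335, -1289, 4959, -19079, 73403, -282405, 1086503, -4180127.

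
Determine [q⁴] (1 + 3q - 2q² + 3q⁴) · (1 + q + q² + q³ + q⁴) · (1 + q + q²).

9

(1 + 3q - 2q² + 3q⁴) has coefficients 1,3,-2,0,3 for degrees 0…4.
(1 + q + q² + q³ + q⁴) has coefficients 1,1,1,1,1 for degrees 0…4.
Finally multiplying by (1 + q + q²), the product of all factors after the first has coefficients 1,2,3,3,3 for degrees 0…4.
[q⁴] = 1·3 + 3·3 − 2·3 + 3·1 = 9.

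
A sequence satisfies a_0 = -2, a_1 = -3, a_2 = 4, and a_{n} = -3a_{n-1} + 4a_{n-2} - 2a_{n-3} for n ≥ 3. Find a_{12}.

The ordinary generating function has denominator 1 + 3q - 4q^2 + 2q^3.
Iterating the recurrence: a_0,…,a_{12} = -2, -3, 4, -20, 82, -334, 1370, -5610, 22978, -94114, 385474, -1578834, 6466626.

6466626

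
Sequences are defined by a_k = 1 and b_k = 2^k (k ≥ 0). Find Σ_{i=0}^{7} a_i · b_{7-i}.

Write out a_i and b_{7-i} for i = 0,…,7 and sum the products.
Σ = 1·128 + 1·64 + 1·32 + 1·16 + 1·8 + 1·4 + 1·2 + 1·1 = 255.

255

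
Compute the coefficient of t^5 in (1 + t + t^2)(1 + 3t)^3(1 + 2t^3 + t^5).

(1 + t + t^2) has coefficients 1,1,1 for degrees 0…2.
(1 + 3t)^3 has coefficients 1,9,27,27,0,0 for degrees 0…5.
Finally multiplying by (1 + 2t^3 + t^5), the product of all factors after the first has coefficients 1,9,27,29,18,55 for degrees 0…5.
[t^5] = 1·55 + 1·18 + 1·29 = 102.

102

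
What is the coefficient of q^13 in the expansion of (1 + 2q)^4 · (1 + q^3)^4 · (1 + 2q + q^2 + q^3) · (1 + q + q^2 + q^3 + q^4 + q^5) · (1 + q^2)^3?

(1 + 2q)^4 has coefficients 1,8,24,32,16 for degrees 0…4.
(1 + q^3)^4 has coefficients 1,0,0,4,0,0,6,0,0,4,0,0,1,0 for degrees 0…13.
Multiplying by (1 + 2q + q^2 + q^3) gives running coefficients 1,2,1,5,8,4,10,12,6,10,8,4,5,2 for degrees 0…13.
Multiplying by (1 + q + q^2 + q^3 + q^4 + q^5) gives running coefficients 1,3,4,9,17,21,30,40,45,50,50,50,45,35 for degrees 0…13.
Finally multiplying by (1 + q^2)^3, the product of all factors after the first has coefficients 1,3,7,18,32,57,94,133,190,242,292,341,360,375 for degrees 0…13.
[q^13] = 1·375 + 8·360 + 24·341 + 32·292 + 16·242 = 24655.

24655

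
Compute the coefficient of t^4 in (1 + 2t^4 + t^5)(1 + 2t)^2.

2

(1 + 2t^4 + t^5) has coefficients 1,0,0,0,2 for degrees 0…4.
(1 + 2t)^2 has coefficients 1,4,4,0,0 for degrees 0…4.
[t^4] = 1·0 + 2·1 = 2.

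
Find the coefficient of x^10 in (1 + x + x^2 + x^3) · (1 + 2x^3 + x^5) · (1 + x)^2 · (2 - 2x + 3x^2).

14

(1 + x + x^2 + x^3) has coefficients 1,1,1,1 for degrees 0…3.
(1 + 2x^3 + x^5) has coefficients 1,0,0,2,0,1,0,0,0,0,0 for degrees 0…10.
Multiplying by (1 + x)^2 gives running coefficients 1,2,1,2,4,3,2,1,0,0,0 for degrees 0…10.
Finally multiplying by (2 - 2x + 3x^2), the product of all factors after the first has coefficients 2,2,1,8,7,4,10,7,4,3,0 for degrees 0…10.
[x^10] = 1·0 + 1·3 + 1·4 + 1·7 = 14.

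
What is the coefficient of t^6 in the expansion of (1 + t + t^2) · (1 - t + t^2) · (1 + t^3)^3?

3

(1 + t + t^2) has coefficients 1,1,1 for degrees 0…2.
(1 - t + t^2) has coefficients 1,-1,1,0,0,0,0 for degrees 0…6.
Finally multiplying by (1 + t^3)^3, the product of all factors after the first has coefficients 1,-1,1,3,-3,3,3 for degrees 0…6.
[t^6] = 1·3 + 1·3 + 1·(-3) = 3.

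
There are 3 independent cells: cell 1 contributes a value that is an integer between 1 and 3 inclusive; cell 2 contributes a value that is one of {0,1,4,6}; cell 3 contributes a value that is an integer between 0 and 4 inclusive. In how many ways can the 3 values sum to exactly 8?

The generating function for the choices is (x + x^2 + x^3)·(1 + x + x^4 + x^6)·(1 + x + x^2 + x^3 + x^4); the count is [x^8].
(x + x^2 + x^3) has coefficients 0,1,1,1 for degrees 0…3.
(1 + x + x^4 + x^6) has coefficients 1,1,0,0,1,0,1,0,0 for degrees 0…8.
Finally multiplying by (1 + x + x^2 + x^3 + x^4), the product of all factors after the first has coefficients 1,2,2,2,3,2,2,2,2 for degrees 0…8.
[x^8] = 1·2 + 1·2 + 1·2 = 6.

6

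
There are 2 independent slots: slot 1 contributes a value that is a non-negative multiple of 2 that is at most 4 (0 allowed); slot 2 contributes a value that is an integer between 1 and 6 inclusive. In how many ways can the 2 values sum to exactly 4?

The generating function for the choices is (1 + y^2 + y^4)·(y + y^2 + y^3 + y^4 + y^5 + y^6); the count is [y^4].
(1 + y^2 + y^4) has coefficients 1,0,1,0,1 for degrees 0…4.
(y + y^2 + y^3 + y^4 + y^5 + y^6) has coefficients 0,1,1,1,1 for degrees 0…4.
[y^4] = 1·1 + 1·1 + 1·0 = 2.

2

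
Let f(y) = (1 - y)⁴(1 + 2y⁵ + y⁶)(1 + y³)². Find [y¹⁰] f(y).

18

(1 - y)⁴ has coefficients 1,-4,6,-4,1 for degrees 0…4.
(1 + 2y⁵ + y⁶) has coefficients 1,0,0,0,0,2,1,0,0,0,0 for degrees 0…10.
Finally multiplying by (1 + y³)², the product of all factors after the first has coefficients 1,0,0,2,0,2,2,0,4,2,0 for degrees 0…10.
[y¹⁰] = 1·0 − 4·2 + 6·4 − 4·0 + 1·2 = 18.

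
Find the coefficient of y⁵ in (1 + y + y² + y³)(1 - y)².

(1 + y + y² + y³) has coefficients 1,1,1,1 for degrees 0…3.
(1 - y)² has coefficients 1,-2,1,0,0,0 for degrees 0…5.
[y⁵] = 1·0 + 1·0 + 1·0 + 1·1 = 1.

1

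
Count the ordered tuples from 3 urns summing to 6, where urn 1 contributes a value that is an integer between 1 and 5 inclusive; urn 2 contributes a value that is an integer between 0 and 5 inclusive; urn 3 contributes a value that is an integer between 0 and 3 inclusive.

The generating function for the choices is (z + z² + z³ + z⁴ + z⁵)·(1 + z + z² + z³ + z⁴ + z⁵)·(1 + z + z² + z³); the count is [z⁶].
(z + z² + z³ + z⁴ + z⁵) has coefficients 0,1,1,1,1,1 for degrees 0…5.
(1 + z + z² + z³ + z⁴ + z⁵) has coefficients 1,1,1,1,1,1,0 for degrees 0…6.
Finally multiplying by (1 + z + z² + z³), the product of all factors after the first has coefficients 1,2,3,4,4,4,3 for degrees 0…6.
[z⁶] = 1·4 + 1·4 + 1·4 + 1·3 + 1·2 = 17.

17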